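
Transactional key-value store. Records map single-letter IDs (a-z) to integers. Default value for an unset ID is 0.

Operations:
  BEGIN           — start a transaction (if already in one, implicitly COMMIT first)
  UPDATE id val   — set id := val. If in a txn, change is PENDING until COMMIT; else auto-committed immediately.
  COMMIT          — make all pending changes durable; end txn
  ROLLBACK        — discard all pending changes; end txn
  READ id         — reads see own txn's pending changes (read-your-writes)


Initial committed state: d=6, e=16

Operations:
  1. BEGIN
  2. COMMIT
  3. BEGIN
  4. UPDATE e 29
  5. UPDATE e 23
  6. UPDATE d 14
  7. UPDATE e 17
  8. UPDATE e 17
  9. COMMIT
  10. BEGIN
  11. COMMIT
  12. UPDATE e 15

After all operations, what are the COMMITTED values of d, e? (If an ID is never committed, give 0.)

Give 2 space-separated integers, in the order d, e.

Initial committed: {d=6, e=16}
Op 1: BEGIN: in_txn=True, pending={}
Op 2: COMMIT: merged [] into committed; committed now {d=6, e=16}
Op 3: BEGIN: in_txn=True, pending={}
Op 4: UPDATE e=29 (pending; pending now {e=29})
Op 5: UPDATE e=23 (pending; pending now {e=23})
Op 6: UPDATE d=14 (pending; pending now {d=14, e=23})
Op 7: UPDATE e=17 (pending; pending now {d=14, e=17})
Op 8: UPDATE e=17 (pending; pending now {d=14, e=17})
Op 9: COMMIT: merged ['d', 'e'] into committed; committed now {d=14, e=17}
Op 10: BEGIN: in_txn=True, pending={}
Op 11: COMMIT: merged [] into committed; committed now {d=14, e=17}
Op 12: UPDATE e=15 (auto-commit; committed e=15)
Final committed: {d=14, e=15}

Answer: 14 15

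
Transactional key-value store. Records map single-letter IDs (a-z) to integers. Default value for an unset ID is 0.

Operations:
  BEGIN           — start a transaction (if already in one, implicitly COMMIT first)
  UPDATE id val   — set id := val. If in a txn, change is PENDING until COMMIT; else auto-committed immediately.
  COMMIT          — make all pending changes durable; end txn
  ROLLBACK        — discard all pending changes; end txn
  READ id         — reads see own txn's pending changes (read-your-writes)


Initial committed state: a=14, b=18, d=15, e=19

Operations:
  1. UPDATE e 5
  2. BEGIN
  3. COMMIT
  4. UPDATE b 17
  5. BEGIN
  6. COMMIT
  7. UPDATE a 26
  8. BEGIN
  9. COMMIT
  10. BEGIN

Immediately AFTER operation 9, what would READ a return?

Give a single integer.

Answer: 26

Derivation:
Initial committed: {a=14, b=18, d=15, e=19}
Op 1: UPDATE e=5 (auto-commit; committed e=5)
Op 2: BEGIN: in_txn=True, pending={}
Op 3: COMMIT: merged [] into committed; committed now {a=14, b=18, d=15, e=5}
Op 4: UPDATE b=17 (auto-commit; committed b=17)
Op 5: BEGIN: in_txn=True, pending={}
Op 6: COMMIT: merged [] into committed; committed now {a=14, b=17, d=15, e=5}
Op 7: UPDATE a=26 (auto-commit; committed a=26)
Op 8: BEGIN: in_txn=True, pending={}
Op 9: COMMIT: merged [] into committed; committed now {a=26, b=17, d=15, e=5}
After op 9: visible(a) = 26 (pending={}, committed={a=26, b=17, d=15, e=5})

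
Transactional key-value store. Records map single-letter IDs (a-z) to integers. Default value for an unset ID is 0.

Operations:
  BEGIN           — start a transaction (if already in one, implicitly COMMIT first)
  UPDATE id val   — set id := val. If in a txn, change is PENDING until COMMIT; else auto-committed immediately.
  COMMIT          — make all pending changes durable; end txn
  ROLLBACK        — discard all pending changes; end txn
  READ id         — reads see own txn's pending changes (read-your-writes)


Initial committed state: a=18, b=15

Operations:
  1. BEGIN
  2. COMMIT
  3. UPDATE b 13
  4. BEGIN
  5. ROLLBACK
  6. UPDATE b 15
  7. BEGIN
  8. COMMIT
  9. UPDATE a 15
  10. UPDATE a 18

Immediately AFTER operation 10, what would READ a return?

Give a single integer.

Answer: 18

Derivation:
Initial committed: {a=18, b=15}
Op 1: BEGIN: in_txn=True, pending={}
Op 2: COMMIT: merged [] into committed; committed now {a=18, b=15}
Op 3: UPDATE b=13 (auto-commit; committed b=13)
Op 4: BEGIN: in_txn=True, pending={}
Op 5: ROLLBACK: discarded pending []; in_txn=False
Op 6: UPDATE b=15 (auto-commit; committed b=15)
Op 7: BEGIN: in_txn=True, pending={}
Op 8: COMMIT: merged [] into committed; committed now {a=18, b=15}
Op 9: UPDATE a=15 (auto-commit; committed a=15)
Op 10: UPDATE a=18 (auto-commit; committed a=18)
After op 10: visible(a) = 18 (pending={}, committed={a=18, b=15})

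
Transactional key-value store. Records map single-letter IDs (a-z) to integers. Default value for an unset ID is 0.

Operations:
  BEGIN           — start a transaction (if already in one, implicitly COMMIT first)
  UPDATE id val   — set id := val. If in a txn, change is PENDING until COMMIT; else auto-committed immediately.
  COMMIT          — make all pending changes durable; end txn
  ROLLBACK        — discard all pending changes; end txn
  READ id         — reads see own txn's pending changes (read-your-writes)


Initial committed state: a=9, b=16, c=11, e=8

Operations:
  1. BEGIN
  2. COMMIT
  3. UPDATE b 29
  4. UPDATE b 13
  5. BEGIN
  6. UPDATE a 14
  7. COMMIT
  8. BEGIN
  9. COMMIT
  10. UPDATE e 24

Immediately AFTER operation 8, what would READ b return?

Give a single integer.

Initial committed: {a=9, b=16, c=11, e=8}
Op 1: BEGIN: in_txn=True, pending={}
Op 2: COMMIT: merged [] into committed; committed now {a=9, b=16, c=11, e=8}
Op 3: UPDATE b=29 (auto-commit; committed b=29)
Op 4: UPDATE b=13 (auto-commit; committed b=13)
Op 5: BEGIN: in_txn=True, pending={}
Op 6: UPDATE a=14 (pending; pending now {a=14})
Op 7: COMMIT: merged ['a'] into committed; committed now {a=14, b=13, c=11, e=8}
Op 8: BEGIN: in_txn=True, pending={}
After op 8: visible(b) = 13 (pending={}, committed={a=14, b=13, c=11, e=8})

Answer: 13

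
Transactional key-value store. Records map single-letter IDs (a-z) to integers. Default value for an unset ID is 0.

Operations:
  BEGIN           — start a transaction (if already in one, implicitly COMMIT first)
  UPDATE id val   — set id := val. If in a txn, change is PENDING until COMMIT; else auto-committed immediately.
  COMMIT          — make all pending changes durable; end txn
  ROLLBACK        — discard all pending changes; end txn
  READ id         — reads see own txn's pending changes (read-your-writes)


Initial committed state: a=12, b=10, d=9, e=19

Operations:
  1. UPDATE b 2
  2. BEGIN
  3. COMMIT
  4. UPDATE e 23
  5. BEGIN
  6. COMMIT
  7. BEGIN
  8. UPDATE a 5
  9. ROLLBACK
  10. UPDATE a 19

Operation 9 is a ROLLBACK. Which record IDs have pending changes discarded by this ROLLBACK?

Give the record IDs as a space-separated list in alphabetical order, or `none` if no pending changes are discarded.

Answer: a

Derivation:
Initial committed: {a=12, b=10, d=9, e=19}
Op 1: UPDATE b=2 (auto-commit; committed b=2)
Op 2: BEGIN: in_txn=True, pending={}
Op 3: COMMIT: merged [] into committed; committed now {a=12, b=2, d=9, e=19}
Op 4: UPDATE e=23 (auto-commit; committed e=23)
Op 5: BEGIN: in_txn=True, pending={}
Op 6: COMMIT: merged [] into committed; committed now {a=12, b=2, d=9, e=23}
Op 7: BEGIN: in_txn=True, pending={}
Op 8: UPDATE a=5 (pending; pending now {a=5})
Op 9: ROLLBACK: discarded pending ['a']; in_txn=False
Op 10: UPDATE a=19 (auto-commit; committed a=19)
ROLLBACK at op 9 discards: ['a']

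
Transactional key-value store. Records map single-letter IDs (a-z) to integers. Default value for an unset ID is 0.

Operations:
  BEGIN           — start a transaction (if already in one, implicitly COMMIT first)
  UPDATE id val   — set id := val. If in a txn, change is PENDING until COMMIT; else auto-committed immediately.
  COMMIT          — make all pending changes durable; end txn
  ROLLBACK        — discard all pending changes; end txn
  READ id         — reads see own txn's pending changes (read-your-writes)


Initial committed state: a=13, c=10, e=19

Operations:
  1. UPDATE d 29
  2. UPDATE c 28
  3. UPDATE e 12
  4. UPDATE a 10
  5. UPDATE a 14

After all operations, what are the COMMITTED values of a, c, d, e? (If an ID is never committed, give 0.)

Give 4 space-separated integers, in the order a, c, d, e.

Initial committed: {a=13, c=10, e=19}
Op 1: UPDATE d=29 (auto-commit; committed d=29)
Op 2: UPDATE c=28 (auto-commit; committed c=28)
Op 3: UPDATE e=12 (auto-commit; committed e=12)
Op 4: UPDATE a=10 (auto-commit; committed a=10)
Op 5: UPDATE a=14 (auto-commit; committed a=14)
Final committed: {a=14, c=28, d=29, e=12}

Answer: 14 28 29 12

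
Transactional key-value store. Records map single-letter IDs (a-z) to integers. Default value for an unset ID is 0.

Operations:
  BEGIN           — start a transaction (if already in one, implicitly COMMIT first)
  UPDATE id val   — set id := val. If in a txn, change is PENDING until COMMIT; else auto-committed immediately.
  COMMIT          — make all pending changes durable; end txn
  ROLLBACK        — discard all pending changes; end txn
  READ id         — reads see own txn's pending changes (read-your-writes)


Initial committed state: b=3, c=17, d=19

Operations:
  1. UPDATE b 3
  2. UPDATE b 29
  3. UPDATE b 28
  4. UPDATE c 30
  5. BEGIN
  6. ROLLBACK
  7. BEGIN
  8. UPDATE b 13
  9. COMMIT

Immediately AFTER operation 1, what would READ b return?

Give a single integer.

Initial committed: {b=3, c=17, d=19}
Op 1: UPDATE b=3 (auto-commit; committed b=3)
After op 1: visible(b) = 3 (pending={}, committed={b=3, c=17, d=19})

Answer: 3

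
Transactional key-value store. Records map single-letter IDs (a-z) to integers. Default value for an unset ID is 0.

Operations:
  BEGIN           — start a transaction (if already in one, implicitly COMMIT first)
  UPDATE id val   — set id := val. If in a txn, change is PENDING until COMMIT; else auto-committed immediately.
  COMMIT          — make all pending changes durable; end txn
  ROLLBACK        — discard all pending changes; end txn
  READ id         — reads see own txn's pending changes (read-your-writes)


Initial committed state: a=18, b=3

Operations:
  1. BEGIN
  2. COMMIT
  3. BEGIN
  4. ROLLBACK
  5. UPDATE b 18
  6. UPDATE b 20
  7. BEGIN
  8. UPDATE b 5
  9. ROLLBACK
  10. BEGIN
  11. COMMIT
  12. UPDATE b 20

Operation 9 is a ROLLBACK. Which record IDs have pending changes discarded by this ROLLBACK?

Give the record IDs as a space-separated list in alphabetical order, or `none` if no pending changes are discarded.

Answer: b

Derivation:
Initial committed: {a=18, b=3}
Op 1: BEGIN: in_txn=True, pending={}
Op 2: COMMIT: merged [] into committed; committed now {a=18, b=3}
Op 3: BEGIN: in_txn=True, pending={}
Op 4: ROLLBACK: discarded pending []; in_txn=False
Op 5: UPDATE b=18 (auto-commit; committed b=18)
Op 6: UPDATE b=20 (auto-commit; committed b=20)
Op 7: BEGIN: in_txn=True, pending={}
Op 8: UPDATE b=5 (pending; pending now {b=5})
Op 9: ROLLBACK: discarded pending ['b']; in_txn=False
Op 10: BEGIN: in_txn=True, pending={}
Op 11: COMMIT: merged [] into committed; committed now {a=18, b=20}
Op 12: UPDATE b=20 (auto-commit; committed b=20)
ROLLBACK at op 9 discards: ['b']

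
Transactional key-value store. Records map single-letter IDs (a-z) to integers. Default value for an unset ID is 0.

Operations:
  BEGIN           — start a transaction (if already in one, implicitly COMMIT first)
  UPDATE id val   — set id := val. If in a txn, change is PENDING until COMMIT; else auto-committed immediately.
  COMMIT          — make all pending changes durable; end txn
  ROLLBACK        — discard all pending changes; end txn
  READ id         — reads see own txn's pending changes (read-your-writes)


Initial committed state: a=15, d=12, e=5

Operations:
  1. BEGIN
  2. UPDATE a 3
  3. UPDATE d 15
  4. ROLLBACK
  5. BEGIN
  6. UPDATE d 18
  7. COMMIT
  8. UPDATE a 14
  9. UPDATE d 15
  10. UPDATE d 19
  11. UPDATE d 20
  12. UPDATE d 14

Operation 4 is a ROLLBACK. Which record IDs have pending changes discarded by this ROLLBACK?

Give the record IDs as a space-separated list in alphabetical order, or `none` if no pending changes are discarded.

Initial committed: {a=15, d=12, e=5}
Op 1: BEGIN: in_txn=True, pending={}
Op 2: UPDATE a=3 (pending; pending now {a=3})
Op 3: UPDATE d=15 (pending; pending now {a=3, d=15})
Op 4: ROLLBACK: discarded pending ['a', 'd']; in_txn=False
Op 5: BEGIN: in_txn=True, pending={}
Op 6: UPDATE d=18 (pending; pending now {d=18})
Op 7: COMMIT: merged ['d'] into committed; committed now {a=15, d=18, e=5}
Op 8: UPDATE a=14 (auto-commit; committed a=14)
Op 9: UPDATE d=15 (auto-commit; committed d=15)
Op 10: UPDATE d=19 (auto-commit; committed d=19)
Op 11: UPDATE d=20 (auto-commit; committed d=20)
Op 12: UPDATE d=14 (auto-commit; committed d=14)
ROLLBACK at op 4 discards: ['a', 'd']

Answer: a d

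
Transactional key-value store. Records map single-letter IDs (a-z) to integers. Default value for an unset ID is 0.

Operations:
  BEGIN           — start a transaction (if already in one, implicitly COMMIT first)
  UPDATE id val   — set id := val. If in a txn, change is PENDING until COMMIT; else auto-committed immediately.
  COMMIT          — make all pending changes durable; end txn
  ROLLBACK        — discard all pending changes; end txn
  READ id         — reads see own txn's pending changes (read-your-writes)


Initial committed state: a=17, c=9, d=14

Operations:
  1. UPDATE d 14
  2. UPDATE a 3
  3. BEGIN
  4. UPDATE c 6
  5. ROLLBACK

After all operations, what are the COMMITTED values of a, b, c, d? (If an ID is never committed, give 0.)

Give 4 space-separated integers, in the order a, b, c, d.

Initial committed: {a=17, c=9, d=14}
Op 1: UPDATE d=14 (auto-commit; committed d=14)
Op 2: UPDATE a=3 (auto-commit; committed a=3)
Op 3: BEGIN: in_txn=True, pending={}
Op 4: UPDATE c=6 (pending; pending now {c=6})
Op 5: ROLLBACK: discarded pending ['c']; in_txn=False
Final committed: {a=3, c=9, d=14}

Answer: 3 0 9 14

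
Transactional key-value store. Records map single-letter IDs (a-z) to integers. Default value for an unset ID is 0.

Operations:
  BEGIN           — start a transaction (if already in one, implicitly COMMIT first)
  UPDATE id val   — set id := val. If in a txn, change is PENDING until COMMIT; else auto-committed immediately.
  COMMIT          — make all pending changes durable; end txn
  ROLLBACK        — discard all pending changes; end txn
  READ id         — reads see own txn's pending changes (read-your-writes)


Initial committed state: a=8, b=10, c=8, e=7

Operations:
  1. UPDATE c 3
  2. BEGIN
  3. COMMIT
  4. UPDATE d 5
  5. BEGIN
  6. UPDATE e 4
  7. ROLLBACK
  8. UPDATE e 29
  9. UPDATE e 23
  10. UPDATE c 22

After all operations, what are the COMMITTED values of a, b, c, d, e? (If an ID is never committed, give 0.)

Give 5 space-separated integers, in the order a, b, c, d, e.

Answer: 8 10 22 5 23

Derivation:
Initial committed: {a=8, b=10, c=8, e=7}
Op 1: UPDATE c=3 (auto-commit; committed c=3)
Op 2: BEGIN: in_txn=True, pending={}
Op 3: COMMIT: merged [] into committed; committed now {a=8, b=10, c=3, e=7}
Op 4: UPDATE d=5 (auto-commit; committed d=5)
Op 5: BEGIN: in_txn=True, pending={}
Op 6: UPDATE e=4 (pending; pending now {e=4})
Op 7: ROLLBACK: discarded pending ['e']; in_txn=False
Op 8: UPDATE e=29 (auto-commit; committed e=29)
Op 9: UPDATE e=23 (auto-commit; committed e=23)
Op 10: UPDATE c=22 (auto-commit; committed c=22)
Final committed: {a=8, b=10, c=22, d=5, e=23}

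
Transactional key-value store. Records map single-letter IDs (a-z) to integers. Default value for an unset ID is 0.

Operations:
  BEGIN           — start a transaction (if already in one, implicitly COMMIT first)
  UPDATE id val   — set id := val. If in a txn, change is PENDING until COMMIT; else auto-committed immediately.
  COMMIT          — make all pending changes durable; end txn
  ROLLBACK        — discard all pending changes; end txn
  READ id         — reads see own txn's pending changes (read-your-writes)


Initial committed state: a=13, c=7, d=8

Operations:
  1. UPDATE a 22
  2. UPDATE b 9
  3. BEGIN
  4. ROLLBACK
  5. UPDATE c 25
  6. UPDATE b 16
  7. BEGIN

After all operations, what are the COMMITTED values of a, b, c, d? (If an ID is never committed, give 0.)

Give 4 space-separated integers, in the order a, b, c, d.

Answer: 22 16 25 8

Derivation:
Initial committed: {a=13, c=7, d=8}
Op 1: UPDATE a=22 (auto-commit; committed a=22)
Op 2: UPDATE b=9 (auto-commit; committed b=9)
Op 3: BEGIN: in_txn=True, pending={}
Op 4: ROLLBACK: discarded pending []; in_txn=False
Op 5: UPDATE c=25 (auto-commit; committed c=25)
Op 6: UPDATE b=16 (auto-commit; committed b=16)
Op 7: BEGIN: in_txn=True, pending={}
Final committed: {a=22, b=16, c=25, d=8}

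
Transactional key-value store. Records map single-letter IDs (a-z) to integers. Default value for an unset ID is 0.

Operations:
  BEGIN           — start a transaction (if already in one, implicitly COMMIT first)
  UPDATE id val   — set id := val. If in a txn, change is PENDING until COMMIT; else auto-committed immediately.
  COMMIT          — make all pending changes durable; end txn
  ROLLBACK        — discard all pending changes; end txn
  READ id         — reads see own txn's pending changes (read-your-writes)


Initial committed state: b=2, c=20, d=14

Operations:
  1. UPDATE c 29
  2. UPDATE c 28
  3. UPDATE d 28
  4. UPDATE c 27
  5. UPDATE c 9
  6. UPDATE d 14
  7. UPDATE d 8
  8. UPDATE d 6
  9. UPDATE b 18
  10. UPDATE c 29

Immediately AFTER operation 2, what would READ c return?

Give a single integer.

Initial committed: {b=2, c=20, d=14}
Op 1: UPDATE c=29 (auto-commit; committed c=29)
Op 2: UPDATE c=28 (auto-commit; committed c=28)
After op 2: visible(c) = 28 (pending={}, committed={b=2, c=28, d=14})

Answer: 28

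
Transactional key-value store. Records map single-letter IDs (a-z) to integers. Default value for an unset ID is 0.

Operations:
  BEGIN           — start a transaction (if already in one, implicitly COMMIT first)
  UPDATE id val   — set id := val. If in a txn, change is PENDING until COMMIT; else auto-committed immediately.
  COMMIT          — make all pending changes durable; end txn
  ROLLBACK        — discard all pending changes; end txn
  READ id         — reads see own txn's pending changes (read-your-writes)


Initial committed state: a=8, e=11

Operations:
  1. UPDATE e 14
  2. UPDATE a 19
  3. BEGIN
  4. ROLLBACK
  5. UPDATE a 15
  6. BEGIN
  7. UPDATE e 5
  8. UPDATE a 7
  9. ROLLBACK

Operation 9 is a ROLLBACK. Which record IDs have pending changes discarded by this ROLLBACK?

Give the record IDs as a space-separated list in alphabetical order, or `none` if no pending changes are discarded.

Answer: a e

Derivation:
Initial committed: {a=8, e=11}
Op 1: UPDATE e=14 (auto-commit; committed e=14)
Op 2: UPDATE a=19 (auto-commit; committed a=19)
Op 3: BEGIN: in_txn=True, pending={}
Op 4: ROLLBACK: discarded pending []; in_txn=False
Op 5: UPDATE a=15 (auto-commit; committed a=15)
Op 6: BEGIN: in_txn=True, pending={}
Op 7: UPDATE e=5 (pending; pending now {e=5})
Op 8: UPDATE a=7 (pending; pending now {a=7, e=5})
Op 9: ROLLBACK: discarded pending ['a', 'e']; in_txn=False
ROLLBACK at op 9 discards: ['a', 'e']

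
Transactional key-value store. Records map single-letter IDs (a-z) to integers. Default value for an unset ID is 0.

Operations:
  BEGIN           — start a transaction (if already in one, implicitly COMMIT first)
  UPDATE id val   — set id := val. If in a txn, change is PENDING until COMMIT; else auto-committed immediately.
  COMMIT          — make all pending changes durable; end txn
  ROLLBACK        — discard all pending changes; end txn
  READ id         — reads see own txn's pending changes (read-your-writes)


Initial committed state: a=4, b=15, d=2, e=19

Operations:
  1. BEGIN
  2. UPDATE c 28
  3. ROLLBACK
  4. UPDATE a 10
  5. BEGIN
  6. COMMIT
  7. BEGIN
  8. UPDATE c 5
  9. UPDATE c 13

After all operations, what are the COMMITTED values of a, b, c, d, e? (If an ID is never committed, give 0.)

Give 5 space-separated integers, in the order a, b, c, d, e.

Answer: 10 15 0 2 19

Derivation:
Initial committed: {a=4, b=15, d=2, e=19}
Op 1: BEGIN: in_txn=True, pending={}
Op 2: UPDATE c=28 (pending; pending now {c=28})
Op 3: ROLLBACK: discarded pending ['c']; in_txn=False
Op 4: UPDATE a=10 (auto-commit; committed a=10)
Op 5: BEGIN: in_txn=True, pending={}
Op 6: COMMIT: merged [] into committed; committed now {a=10, b=15, d=2, e=19}
Op 7: BEGIN: in_txn=True, pending={}
Op 8: UPDATE c=5 (pending; pending now {c=5})
Op 9: UPDATE c=13 (pending; pending now {c=13})
Final committed: {a=10, b=15, d=2, e=19}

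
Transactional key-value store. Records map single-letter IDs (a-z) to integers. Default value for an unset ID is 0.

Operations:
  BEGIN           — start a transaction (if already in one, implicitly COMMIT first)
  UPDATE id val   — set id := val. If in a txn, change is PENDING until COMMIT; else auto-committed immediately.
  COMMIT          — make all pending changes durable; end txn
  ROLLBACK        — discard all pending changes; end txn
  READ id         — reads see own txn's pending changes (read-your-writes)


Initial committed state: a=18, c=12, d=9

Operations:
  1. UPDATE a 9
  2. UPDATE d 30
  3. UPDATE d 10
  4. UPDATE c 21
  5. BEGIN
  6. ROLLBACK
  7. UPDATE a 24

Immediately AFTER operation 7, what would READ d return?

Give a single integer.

Initial committed: {a=18, c=12, d=9}
Op 1: UPDATE a=9 (auto-commit; committed a=9)
Op 2: UPDATE d=30 (auto-commit; committed d=30)
Op 3: UPDATE d=10 (auto-commit; committed d=10)
Op 4: UPDATE c=21 (auto-commit; committed c=21)
Op 5: BEGIN: in_txn=True, pending={}
Op 6: ROLLBACK: discarded pending []; in_txn=False
Op 7: UPDATE a=24 (auto-commit; committed a=24)
After op 7: visible(d) = 10 (pending={}, committed={a=24, c=21, d=10})

Answer: 10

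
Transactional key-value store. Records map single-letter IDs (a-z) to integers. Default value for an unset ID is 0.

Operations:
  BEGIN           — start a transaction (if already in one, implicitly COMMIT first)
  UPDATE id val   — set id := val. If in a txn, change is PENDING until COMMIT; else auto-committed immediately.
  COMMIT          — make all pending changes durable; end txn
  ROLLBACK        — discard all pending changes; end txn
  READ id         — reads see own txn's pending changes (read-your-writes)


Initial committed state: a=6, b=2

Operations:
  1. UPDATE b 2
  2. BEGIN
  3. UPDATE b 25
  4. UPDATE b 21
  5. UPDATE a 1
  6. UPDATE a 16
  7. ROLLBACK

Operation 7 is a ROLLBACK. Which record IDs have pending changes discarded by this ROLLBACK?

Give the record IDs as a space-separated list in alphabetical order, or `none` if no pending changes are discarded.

Answer: a b

Derivation:
Initial committed: {a=6, b=2}
Op 1: UPDATE b=2 (auto-commit; committed b=2)
Op 2: BEGIN: in_txn=True, pending={}
Op 3: UPDATE b=25 (pending; pending now {b=25})
Op 4: UPDATE b=21 (pending; pending now {b=21})
Op 5: UPDATE a=1 (pending; pending now {a=1, b=21})
Op 6: UPDATE a=16 (pending; pending now {a=16, b=21})
Op 7: ROLLBACK: discarded pending ['a', 'b']; in_txn=False
ROLLBACK at op 7 discards: ['a', 'b']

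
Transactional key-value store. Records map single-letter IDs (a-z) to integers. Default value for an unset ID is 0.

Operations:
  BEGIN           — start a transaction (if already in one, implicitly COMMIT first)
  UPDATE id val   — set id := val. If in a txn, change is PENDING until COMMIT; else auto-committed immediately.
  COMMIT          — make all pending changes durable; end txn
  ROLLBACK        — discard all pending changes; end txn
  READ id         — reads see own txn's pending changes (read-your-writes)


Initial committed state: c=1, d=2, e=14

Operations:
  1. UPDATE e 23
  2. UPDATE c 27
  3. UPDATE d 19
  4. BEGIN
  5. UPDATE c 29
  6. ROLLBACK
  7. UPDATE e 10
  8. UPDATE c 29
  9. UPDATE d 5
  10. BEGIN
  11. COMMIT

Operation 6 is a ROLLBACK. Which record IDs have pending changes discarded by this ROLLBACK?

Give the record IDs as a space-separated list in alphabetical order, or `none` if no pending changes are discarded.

Initial committed: {c=1, d=2, e=14}
Op 1: UPDATE e=23 (auto-commit; committed e=23)
Op 2: UPDATE c=27 (auto-commit; committed c=27)
Op 3: UPDATE d=19 (auto-commit; committed d=19)
Op 4: BEGIN: in_txn=True, pending={}
Op 5: UPDATE c=29 (pending; pending now {c=29})
Op 6: ROLLBACK: discarded pending ['c']; in_txn=False
Op 7: UPDATE e=10 (auto-commit; committed e=10)
Op 8: UPDATE c=29 (auto-commit; committed c=29)
Op 9: UPDATE d=5 (auto-commit; committed d=5)
Op 10: BEGIN: in_txn=True, pending={}
Op 11: COMMIT: merged [] into committed; committed now {c=29, d=5, e=10}
ROLLBACK at op 6 discards: ['c']

Answer: c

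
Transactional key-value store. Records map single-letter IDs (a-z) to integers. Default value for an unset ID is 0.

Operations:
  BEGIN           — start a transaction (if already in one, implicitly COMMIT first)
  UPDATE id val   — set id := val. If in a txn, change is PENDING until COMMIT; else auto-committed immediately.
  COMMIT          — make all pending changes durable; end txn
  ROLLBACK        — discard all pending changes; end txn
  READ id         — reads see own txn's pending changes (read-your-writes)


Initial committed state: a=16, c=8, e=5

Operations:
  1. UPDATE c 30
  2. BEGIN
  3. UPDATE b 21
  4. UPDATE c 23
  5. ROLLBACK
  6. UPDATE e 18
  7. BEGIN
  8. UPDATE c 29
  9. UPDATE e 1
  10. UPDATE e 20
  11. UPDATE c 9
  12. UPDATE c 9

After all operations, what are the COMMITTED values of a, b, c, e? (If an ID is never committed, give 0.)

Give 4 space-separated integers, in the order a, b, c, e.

Answer: 16 0 30 18

Derivation:
Initial committed: {a=16, c=8, e=5}
Op 1: UPDATE c=30 (auto-commit; committed c=30)
Op 2: BEGIN: in_txn=True, pending={}
Op 3: UPDATE b=21 (pending; pending now {b=21})
Op 4: UPDATE c=23 (pending; pending now {b=21, c=23})
Op 5: ROLLBACK: discarded pending ['b', 'c']; in_txn=False
Op 6: UPDATE e=18 (auto-commit; committed e=18)
Op 7: BEGIN: in_txn=True, pending={}
Op 8: UPDATE c=29 (pending; pending now {c=29})
Op 9: UPDATE e=1 (pending; pending now {c=29, e=1})
Op 10: UPDATE e=20 (pending; pending now {c=29, e=20})
Op 11: UPDATE c=9 (pending; pending now {c=9, e=20})
Op 12: UPDATE c=9 (pending; pending now {c=9, e=20})
Final committed: {a=16, c=30, e=18}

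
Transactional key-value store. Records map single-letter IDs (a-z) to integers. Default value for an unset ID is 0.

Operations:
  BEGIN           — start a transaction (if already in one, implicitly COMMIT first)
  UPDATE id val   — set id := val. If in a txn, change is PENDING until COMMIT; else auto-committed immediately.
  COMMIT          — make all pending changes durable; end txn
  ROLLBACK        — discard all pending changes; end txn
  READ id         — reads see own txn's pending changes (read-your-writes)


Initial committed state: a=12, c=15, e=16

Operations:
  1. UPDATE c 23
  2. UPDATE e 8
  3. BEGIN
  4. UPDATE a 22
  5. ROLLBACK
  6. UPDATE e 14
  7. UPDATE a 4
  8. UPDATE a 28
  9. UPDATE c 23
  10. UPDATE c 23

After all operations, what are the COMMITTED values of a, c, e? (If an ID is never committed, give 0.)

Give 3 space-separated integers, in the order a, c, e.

Initial committed: {a=12, c=15, e=16}
Op 1: UPDATE c=23 (auto-commit; committed c=23)
Op 2: UPDATE e=8 (auto-commit; committed e=8)
Op 3: BEGIN: in_txn=True, pending={}
Op 4: UPDATE a=22 (pending; pending now {a=22})
Op 5: ROLLBACK: discarded pending ['a']; in_txn=False
Op 6: UPDATE e=14 (auto-commit; committed e=14)
Op 7: UPDATE a=4 (auto-commit; committed a=4)
Op 8: UPDATE a=28 (auto-commit; committed a=28)
Op 9: UPDATE c=23 (auto-commit; committed c=23)
Op 10: UPDATE c=23 (auto-commit; committed c=23)
Final committed: {a=28, c=23, e=14}

Answer: 28 23 14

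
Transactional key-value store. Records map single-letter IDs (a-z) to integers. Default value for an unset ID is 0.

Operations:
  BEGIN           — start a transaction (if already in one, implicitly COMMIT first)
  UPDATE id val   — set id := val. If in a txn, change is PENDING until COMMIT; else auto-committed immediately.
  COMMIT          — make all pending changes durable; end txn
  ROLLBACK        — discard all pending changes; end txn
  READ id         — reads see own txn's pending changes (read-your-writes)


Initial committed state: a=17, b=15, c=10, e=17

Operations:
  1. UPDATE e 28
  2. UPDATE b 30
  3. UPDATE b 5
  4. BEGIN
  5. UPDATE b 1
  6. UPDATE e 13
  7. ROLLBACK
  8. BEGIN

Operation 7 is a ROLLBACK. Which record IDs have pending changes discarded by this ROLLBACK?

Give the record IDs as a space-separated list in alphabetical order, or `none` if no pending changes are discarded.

Answer: b e

Derivation:
Initial committed: {a=17, b=15, c=10, e=17}
Op 1: UPDATE e=28 (auto-commit; committed e=28)
Op 2: UPDATE b=30 (auto-commit; committed b=30)
Op 3: UPDATE b=5 (auto-commit; committed b=5)
Op 4: BEGIN: in_txn=True, pending={}
Op 5: UPDATE b=1 (pending; pending now {b=1})
Op 6: UPDATE e=13 (pending; pending now {b=1, e=13})
Op 7: ROLLBACK: discarded pending ['b', 'e']; in_txn=False
Op 8: BEGIN: in_txn=True, pending={}
ROLLBACK at op 7 discards: ['b', 'e']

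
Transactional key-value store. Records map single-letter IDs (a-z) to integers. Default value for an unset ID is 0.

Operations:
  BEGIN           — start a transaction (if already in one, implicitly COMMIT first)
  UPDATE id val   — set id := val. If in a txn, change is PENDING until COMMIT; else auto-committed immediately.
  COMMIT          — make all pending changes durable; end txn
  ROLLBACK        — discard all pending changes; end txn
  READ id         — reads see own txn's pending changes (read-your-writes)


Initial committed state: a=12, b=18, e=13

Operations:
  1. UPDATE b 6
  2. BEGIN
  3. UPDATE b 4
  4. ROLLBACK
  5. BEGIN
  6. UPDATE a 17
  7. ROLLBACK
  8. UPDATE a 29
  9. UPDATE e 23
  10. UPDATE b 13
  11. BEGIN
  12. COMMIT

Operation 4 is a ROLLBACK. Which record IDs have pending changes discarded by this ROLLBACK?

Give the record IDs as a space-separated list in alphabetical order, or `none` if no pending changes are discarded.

Answer: b

Derivation:
Initial committed: {a=12, b=18, e=13}
Op 1: UPDATE b=6 (auto-commit; committed b=6)
Op 2: BEGIN: in_txn=True, pending={}
Op 3: UPDATE b=4 (pending; pending now {b=4})
Op 4: ROLLBACK: discarded pending ['b']; in_txn=False
Op 5: BEGIN: in_txn=True, pending={}
Op 6: UPDATE a=17 (pending; pending now {a=17})
Op 7: ROLLBACK: discarded pending ['a']; in_txn=False
Op 8: UPDATE a=29 (auto-commit; committed a=29)
Op 9: UPDATE e=23 (auto-commit; committed e=23)
Op 10: UPDATE b=13 (auto-commit; committed b=13)
Op 11: BEGIN: in_txn=True, pending={}
Op 12: COMMIT: merged [] into committed; committed now {a=29, b=13, e=23}
ROLLBACK at op 4 discards: ['b']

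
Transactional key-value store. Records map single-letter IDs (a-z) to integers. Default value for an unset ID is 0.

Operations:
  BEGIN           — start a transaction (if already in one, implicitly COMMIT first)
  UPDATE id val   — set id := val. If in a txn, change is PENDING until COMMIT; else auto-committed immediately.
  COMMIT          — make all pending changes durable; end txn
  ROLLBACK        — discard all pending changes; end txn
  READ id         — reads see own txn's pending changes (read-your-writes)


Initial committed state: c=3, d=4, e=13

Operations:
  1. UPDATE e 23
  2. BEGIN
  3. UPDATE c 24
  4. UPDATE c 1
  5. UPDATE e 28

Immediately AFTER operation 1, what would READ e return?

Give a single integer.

Answer: 23

Derivation:
Initial committed: {c=3, d=4, e=13}
Op 1: UPDATE e=23 (auto-commit; committed e=23)
After op 1: visible(e) = 23 (pending={}, committed={c=3, d=4, e=23})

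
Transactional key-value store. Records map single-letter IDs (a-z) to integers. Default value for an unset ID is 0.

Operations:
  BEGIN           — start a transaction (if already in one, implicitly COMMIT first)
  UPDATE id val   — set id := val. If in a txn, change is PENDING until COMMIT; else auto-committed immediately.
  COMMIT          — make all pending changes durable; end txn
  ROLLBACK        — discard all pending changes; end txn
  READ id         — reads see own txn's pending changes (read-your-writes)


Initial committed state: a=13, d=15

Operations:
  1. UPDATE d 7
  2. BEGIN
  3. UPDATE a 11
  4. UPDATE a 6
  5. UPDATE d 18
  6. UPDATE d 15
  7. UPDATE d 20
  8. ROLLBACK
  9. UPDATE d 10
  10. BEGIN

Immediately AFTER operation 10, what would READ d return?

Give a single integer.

Initial committed: {a=13, d=15}
Op 1: UPDATE d=7 (auto-commit; committed d=7)
Op 2: BEGIN: in_txn=True, pending={}
Op 3: UPDATE a=11 (pending; pending now {a=11})
Op 4: UPDATE a=6 (pending; pending now {a=6})
Op 5: UPDATE d=18 (pending; pending now {a=6, d=18})
Op 6: UPDATE d=15 (pending; pending now {a=6, d=15})
Op 7: UPDATE d=20 (pending; pending now {a=6, d=20})
Op 8: ROLLBACK: discarded pending ['a', 'd']; in_txn=False
Op 9: UPDATE d=10 (auto-commit; committed d=10)
Op 10: BEGIN: in_txn=True, pending={}
After op 10: visible(d) = 10 (pending={}, committed={a=13, d=10})

Answer: 10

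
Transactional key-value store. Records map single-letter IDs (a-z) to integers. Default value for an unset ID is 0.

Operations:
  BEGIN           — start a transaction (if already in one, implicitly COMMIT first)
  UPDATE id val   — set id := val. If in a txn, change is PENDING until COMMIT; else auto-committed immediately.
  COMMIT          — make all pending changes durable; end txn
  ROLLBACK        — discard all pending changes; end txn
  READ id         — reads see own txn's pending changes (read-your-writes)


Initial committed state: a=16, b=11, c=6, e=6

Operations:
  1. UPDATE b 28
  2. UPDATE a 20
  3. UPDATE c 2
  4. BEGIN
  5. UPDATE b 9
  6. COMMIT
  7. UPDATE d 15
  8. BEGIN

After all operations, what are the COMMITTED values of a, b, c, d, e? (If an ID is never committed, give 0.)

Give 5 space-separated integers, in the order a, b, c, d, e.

Initial committed: {a=16, b=11, c=6, e=6}
Op 1: UPDATE b=28 (auto-commit; committed b=28)
Op 2: UPDATE a=20 (auto-commit; committed a=20)
Op 3: UPDATE c=2 (auto-commit; committed c=2)
Op 4: BEGIN: in_txn=True, pending={}
Op 5: UPDATE b=9 (pending; pending now {b=9})
Op 6: COMMIT: merged ['b'] into committed; committed now {a=20, b=9, c=2, e=6}
Op 7: UPDATE d=15 (auto-commit; committed d=15)
Op 8: BEGIN: in_txn=True, pending={}
Final committed: {a=20, b=9, c=2, d=15, e=6}

Answer: 20 9 2 15 6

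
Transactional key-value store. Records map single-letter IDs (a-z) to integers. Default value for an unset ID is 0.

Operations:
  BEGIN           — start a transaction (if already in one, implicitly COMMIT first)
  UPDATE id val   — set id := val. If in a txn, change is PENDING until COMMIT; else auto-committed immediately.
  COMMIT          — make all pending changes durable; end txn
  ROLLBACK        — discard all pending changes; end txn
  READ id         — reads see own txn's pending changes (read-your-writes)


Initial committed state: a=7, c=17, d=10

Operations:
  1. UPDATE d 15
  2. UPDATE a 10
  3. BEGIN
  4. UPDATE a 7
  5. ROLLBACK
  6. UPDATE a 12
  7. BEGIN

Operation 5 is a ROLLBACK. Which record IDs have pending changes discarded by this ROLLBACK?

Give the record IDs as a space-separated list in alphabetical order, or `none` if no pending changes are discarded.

Initial committed: {a=7, c=17, d=10}
Op 1: UPDATE d=15 (auto-commit; committed d=15)
Op 2: UPDATE a=10 (auto-commit; committed a=10)
Op 3: BEGIN: in_txn=True, pending={}
Op 4: UPDATE a=7 (pending; pending now {a=7})
Op 5: ROLLBACK: discarded pending ['a']; in_txn=False
Op 6: UPDATE a=12 (auto-commit; committed a=12)
Op 7: BEGIN: in_txn=True, pending={}
ROLLBACK at op 5 discards: ['a']

Answer: a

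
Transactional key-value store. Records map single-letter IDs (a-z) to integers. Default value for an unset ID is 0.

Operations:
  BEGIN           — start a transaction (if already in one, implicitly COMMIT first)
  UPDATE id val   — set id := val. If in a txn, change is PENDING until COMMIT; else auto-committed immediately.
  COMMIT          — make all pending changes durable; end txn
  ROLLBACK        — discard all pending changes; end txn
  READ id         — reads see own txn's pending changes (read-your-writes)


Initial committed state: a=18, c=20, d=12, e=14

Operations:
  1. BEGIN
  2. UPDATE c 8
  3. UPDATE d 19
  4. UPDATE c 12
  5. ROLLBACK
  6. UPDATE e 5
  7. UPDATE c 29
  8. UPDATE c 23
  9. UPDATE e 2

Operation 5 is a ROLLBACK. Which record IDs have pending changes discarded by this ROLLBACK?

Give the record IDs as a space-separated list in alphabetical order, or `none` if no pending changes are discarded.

Initial committed: {a=18, c=20, d=12, e=14}
Op 1: BEGIN: in_txn=True, pending={}
Op 2: UPDATE c=8 (pending; pending now {c=8})
Op 3: UPDATE d=19 (pending; pending now {c=8, d=19})
Op 4: UPDATE c=12 (pending; pending now {c=12, d=19})
Op 5: ROLLBACK: discarded pending ['c', 'd']; in_txn=False
Op 6: UPDATE e=5 (auto-commit; committed e=5)
Op 7: UPDATE c=29 (auto-commit; committed c=29)
Op 8: UPDATE c=23 (auto-commit; committed c=23)
Op 9: UPDATE e=2 (auto-commit; committed e=2)
ROLLBACK at op 5 discards: ['c', 'd']

Answer: c d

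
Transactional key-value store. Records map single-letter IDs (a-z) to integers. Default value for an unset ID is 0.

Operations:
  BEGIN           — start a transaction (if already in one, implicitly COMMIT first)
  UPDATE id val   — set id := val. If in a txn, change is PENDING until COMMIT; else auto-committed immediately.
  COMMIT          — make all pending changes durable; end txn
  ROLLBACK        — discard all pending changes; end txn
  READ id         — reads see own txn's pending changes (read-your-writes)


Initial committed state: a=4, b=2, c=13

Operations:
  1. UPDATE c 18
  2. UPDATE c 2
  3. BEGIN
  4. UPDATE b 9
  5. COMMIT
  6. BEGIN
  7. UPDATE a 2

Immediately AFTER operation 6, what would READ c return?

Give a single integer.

Initial committed: {a=4, b=2, c=13}
Op 1: UPDATE c=18 (auto-commit; committed c=18)
Op 2: UPDATE c=2 (auto-commit; committed c=2)
Op 3: BEGIN: in_txn=True, pending={}
Op 4: UPDATE b=9 (pending; pending now {b=9})
Op 5: COMMIT: merged ['b'] into committed; committed now {a=4, b=9, c=2}
Op 6: BEGIN: in_txn=True, pending={}
After op 6: visible(c) = 2 (pending={}, committed={a=4, b=9, c=2})

Answer: 2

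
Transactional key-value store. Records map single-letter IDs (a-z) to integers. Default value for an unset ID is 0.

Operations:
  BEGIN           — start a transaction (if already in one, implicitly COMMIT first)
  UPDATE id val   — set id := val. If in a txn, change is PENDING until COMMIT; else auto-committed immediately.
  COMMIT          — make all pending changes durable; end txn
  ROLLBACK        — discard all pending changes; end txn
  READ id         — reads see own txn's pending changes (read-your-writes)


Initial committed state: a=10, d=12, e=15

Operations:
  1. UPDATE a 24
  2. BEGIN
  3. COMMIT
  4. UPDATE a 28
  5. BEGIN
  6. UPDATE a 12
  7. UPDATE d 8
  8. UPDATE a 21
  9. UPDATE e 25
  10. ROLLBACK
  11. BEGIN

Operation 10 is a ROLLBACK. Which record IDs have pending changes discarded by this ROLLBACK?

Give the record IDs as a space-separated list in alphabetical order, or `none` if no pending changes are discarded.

Answer: a d e

Derivation:
Initial committed: {a=10, d=12, e=15}
Op 1: UPDATE a=24 (auto-commit; committed a=24)
Op 2: BEGIN: in_txn=True, pending={}
Op 3: COMMIT: merged [] into committed; committed now {a=24, d=12, e=15}
Op 4: UPDATE a=28 (auto-commit; committed a=28)
Op 5: BEGIN: in_txn=True, pending={}
Op 6: UPDATE a=12 (pending; pending now {a=12})
Op 7: UPDATE d=8 (pending; pending now {a=12, d=8})
Op 8: UPDATE a=21 (pending; pending now {a=21, d=8})
Op 9: UPDATE e=25 (pending; pending now {a=21, d=8, e=25})
Op 10: ROLLBACK: discarded pending ['a', 'd', 'e']; in_txn=False
Op 11: BEGIN: in_txn=True, pending={}
ROLLBACK at op 10 discards: ['a', 'd', 'e']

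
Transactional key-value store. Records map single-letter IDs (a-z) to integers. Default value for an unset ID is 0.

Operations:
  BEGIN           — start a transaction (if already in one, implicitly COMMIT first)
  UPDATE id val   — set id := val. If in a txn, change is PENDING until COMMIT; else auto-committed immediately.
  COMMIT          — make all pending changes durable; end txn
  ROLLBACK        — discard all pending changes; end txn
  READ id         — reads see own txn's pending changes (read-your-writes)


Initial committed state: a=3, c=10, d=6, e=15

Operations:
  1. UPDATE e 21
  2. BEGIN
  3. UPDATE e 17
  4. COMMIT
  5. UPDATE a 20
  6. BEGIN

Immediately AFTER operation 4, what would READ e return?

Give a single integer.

Initial committed: {a=3, c=10, d=6, e=15}
Op 1: UPDATE e=21 (auto-commit; committed e=21)
Op 2: BEGIN: in_txn=True, pending={}
Op 3: UPDATE e=17 (pending; pending now {e=17})
Op 4: COMMIT: merged ['e'] into committed; committed now {a=3, c=10, d=6, e=17}
After op 4: visible(e) = 17 (pending={}, committed={a=3, c=10, d=6, e=17})

Answer: 17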